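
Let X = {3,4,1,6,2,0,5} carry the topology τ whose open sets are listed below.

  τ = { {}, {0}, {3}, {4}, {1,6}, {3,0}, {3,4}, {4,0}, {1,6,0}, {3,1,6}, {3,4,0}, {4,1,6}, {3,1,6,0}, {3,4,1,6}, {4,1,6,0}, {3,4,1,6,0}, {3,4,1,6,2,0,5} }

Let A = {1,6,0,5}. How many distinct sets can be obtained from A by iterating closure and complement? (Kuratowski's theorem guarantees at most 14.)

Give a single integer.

6

closure: X∖int(X∖A) = X∖{3,4} = {1,6,2,0,5}
Let k=closure and c=complement:
  1. A     = {1,6,0,5}
  2. kA    = {1,6,2,0,5}
  3. cA    = {3,4,2}
  4. ckA   = {3,4}
  5. kcA   = {3,4,2,5}
  6. ckcA  = {1,6,0}
— saturated at 6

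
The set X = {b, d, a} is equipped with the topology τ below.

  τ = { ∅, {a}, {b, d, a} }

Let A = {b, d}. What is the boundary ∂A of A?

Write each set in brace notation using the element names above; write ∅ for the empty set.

U open, U⊆A: ∅. int(A) = ⋃ = ∅
X∖A={a}, int(X∖A)={a}, hence cl(A)={b, d}
∂A: remove int from cl → {b, d}

{b, d}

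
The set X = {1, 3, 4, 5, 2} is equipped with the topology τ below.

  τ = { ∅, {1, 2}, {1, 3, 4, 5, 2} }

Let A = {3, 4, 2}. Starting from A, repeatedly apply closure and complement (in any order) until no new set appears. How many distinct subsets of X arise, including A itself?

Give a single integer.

cl via duality: int({1, 5}) = ∅, so X∖∅ = {1, 3, 4, 5, 2}
Write k for closure, c for complement:
  1. A     = {3, 4, 2}
  2. kA    = {1, 3, 4, 5, 2}
  3. cA    = {1, 5}
  4. ckA   = ∅
applying k or c yields no new set

4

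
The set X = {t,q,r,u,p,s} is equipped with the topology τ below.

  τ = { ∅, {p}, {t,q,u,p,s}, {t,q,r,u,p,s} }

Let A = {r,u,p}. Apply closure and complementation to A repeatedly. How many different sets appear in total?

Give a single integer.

closure: X∖int(X∖A) = X∖∅ = {t,q,r,u,p,s}
Let k=closure and c=complement:
  1. A     = {r,u,p}
  2. kA    = {t,q,r,u,p,s}
  3. cA    = {t,q,s}
  4. ckA   = ∅
  5. kcA   = {t,q,r,u,s}
  6. ckcA  = {p}
— saturated at 6

6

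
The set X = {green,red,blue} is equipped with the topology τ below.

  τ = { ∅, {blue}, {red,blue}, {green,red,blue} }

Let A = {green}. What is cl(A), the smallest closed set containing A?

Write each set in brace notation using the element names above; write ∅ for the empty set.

complement {red,blue}; its interior {red,blue}; cl(A) = X∖{red,blue} = {green}

{green}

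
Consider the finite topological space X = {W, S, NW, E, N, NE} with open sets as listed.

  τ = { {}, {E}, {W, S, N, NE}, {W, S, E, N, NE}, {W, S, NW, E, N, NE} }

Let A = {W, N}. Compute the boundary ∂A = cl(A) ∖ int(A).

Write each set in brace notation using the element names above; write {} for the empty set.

{W, S, NW, N, NE}

open subsets of A: {}; so int(A) = {}
closure: X∖int(X∖A) = X∖{E} = {W, S, NW, N, NE}
∂A = {W, S, NW, N, NE} minus {} = {W, S, NW, N, NE}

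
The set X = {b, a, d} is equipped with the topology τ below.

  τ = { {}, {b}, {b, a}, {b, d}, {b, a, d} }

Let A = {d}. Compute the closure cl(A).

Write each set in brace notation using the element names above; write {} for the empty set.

complement {b, a}; its interior {b, a}; cl(A) = X∖{b, a} = {d}

{d}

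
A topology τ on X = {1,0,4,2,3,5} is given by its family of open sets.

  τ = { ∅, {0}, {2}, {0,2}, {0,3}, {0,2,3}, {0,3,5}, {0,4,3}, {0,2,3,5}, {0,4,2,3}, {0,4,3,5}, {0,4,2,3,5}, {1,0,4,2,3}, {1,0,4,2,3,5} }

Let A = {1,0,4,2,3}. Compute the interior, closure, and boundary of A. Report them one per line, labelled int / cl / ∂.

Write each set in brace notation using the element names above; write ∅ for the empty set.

int(A) = {1,0,4,2,3}
cl(A)  = {1,0,4,2,3,5}
∂A     = {5}

opens ⊆ A: ∅, {0}, {2}, {0,3}, {0,2}, {0,4,3}, {0,2,3}, {0,4,2,3}, {1,0,4,2,3}; union → int = {1,0,4,2,3}
complement {5}; its interior ∅; cl(A) = X∖∅ = {1,0,4,2,3,5}
boundary = {1,0,4,2,3,5} ∖ {1,0,4,2,3} = {5}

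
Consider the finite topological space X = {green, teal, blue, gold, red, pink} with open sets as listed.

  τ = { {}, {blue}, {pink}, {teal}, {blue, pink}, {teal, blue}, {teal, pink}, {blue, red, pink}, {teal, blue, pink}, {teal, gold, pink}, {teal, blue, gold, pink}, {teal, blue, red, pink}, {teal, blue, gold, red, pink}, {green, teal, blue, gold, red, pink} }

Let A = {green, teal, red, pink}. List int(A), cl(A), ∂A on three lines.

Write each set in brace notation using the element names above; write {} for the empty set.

int(A) = {teal, pink}
cl(A)  = {green, teal, gold, red, pink}
∂A     = {green, gold, red}

opens ⊆ A: {}, {teal}, {pink}, {teal, pink}; union → int = {teal, pink}
complement {blue, gold}; its interior {blue}; cl(A) = X∖{blue} = {green, teal, gold, red, pink}
boundary = {green, teal, gold, red, pink} ∖ {teal, pink} = {green, gold, red}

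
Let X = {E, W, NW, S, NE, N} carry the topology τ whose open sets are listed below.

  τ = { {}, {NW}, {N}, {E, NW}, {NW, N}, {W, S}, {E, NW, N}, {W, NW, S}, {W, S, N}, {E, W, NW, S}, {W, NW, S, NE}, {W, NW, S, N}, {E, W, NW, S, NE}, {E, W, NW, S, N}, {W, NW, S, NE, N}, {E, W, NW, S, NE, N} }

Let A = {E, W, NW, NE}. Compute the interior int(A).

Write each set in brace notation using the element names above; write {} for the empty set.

interior: largest open inside A is {E, NW} (from {}, {NW}, {E, NW})

{E, NW}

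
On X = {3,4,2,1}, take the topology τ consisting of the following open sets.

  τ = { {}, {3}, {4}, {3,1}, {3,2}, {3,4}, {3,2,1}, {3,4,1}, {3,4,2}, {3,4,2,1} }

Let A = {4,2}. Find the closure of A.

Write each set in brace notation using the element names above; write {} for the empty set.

X∖A={3,1}, int(X∖A)={3,1}, hence cl(A)={4,2}

{4,2}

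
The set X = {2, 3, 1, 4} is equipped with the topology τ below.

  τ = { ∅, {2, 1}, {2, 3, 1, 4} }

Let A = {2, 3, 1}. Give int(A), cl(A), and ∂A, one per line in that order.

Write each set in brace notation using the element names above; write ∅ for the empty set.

open subsets of A: ∅, {2, 1}; so int(A) = {2, 1}
closure: X∖int(X∖A) = X∖∅ = {2, 3, 1, 4}
∂A = {2, 3, 1, 4} minus {2, 1} = {3, 4}

int(A) = {2, 1}
cl(A)  = {2, 3, 1, 4}
∂A     = {3, 4}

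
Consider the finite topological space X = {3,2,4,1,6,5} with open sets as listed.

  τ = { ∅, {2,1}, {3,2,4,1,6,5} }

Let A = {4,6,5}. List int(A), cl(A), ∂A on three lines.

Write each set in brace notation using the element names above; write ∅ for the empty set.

opens ⊆ A: ∅; union → int = ∅
complement {3,2,1}; its interior {2,1}; cl(A) = X∖{2,1} = {3,4,6,5}
boundary = {3,4,6,5} ∖ ∅ = {3,4,6,5}

int(A) = ∅
cl(A)  = {3,4,6,5}
∂A     = {3,4,6,5}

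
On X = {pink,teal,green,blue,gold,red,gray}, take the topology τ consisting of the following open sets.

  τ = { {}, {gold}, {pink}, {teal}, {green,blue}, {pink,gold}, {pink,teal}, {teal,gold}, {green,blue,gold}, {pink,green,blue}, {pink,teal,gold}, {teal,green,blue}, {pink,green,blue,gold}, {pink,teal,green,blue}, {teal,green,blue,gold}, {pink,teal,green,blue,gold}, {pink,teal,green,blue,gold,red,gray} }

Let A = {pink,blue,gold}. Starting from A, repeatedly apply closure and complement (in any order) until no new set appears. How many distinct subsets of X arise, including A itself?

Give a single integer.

10

closure: X∖int(X∖A) = X∖{teal} = {pink,green,blue,gold,red,gray}
Let k=closure and c=complement:
  1. A     = {pink,blue,gold}
  2. kA    = {pink,green,blue,gold,red,gray}
  3. cA    = {teal,green,red,gray}
  4. ckA   = {teal}
  5. kcA   = {teal,green,blue,red,gray}
  6. kckA  = {teal,red,gray}
  7. ckcA  = {pink,gold}
  8. ckckA = {pink,green,blue,gold}
  9. kckcA = {pink,gold,red,gray}
  10. ckckcA = {teal,green,blue}
— saturated at 10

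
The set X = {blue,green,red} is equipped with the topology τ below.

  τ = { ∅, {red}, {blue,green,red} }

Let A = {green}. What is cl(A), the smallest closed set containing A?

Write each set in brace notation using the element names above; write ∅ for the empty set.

{blue,green}

X∖A={blue,red}, int(X∖A)={red}, hence cl(A)={blue,green}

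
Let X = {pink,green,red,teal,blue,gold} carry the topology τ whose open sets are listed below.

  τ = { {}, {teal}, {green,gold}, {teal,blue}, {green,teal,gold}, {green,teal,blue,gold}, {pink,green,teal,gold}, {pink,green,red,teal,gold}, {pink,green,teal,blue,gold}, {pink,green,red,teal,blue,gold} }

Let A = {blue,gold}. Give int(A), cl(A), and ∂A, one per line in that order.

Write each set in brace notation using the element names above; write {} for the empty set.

int(A) = {}
cl(A)  = {pink,green,red,blue,gold}
∂A     = {pink,green,red,blue,gold}

open subsets of A: {}; so int(A) = {}
closure: X∖int(X∖A) = X∖{teal} = {pink,green,red,blue,gold}
∂A = {pink,green,red,blue,gold} minus {} = {pink,green,red,blue,gold}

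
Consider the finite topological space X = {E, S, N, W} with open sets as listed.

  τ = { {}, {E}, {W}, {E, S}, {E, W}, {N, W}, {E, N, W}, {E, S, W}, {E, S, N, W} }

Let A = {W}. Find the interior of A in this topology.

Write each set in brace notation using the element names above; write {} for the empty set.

{W}

interior: largest open inside A is {W} (from {}, {W})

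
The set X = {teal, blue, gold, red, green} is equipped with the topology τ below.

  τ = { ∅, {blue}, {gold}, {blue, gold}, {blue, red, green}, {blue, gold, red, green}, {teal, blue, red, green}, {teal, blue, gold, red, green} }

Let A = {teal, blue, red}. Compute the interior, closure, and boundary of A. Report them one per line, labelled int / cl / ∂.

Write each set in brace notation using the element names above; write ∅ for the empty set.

open subsets of A: ∅, {blue}; so int(A) = {blue}
closure: X∖int(X∖A) = X∖{gold} = {teal, blue, red, green}
∂A = {teal, blue, red, green} minus {blue} = {teal, red, green}

int(A) = {blue}
cl(A)  = {teal, blue, red, green}
∂A     = {teal, red, green}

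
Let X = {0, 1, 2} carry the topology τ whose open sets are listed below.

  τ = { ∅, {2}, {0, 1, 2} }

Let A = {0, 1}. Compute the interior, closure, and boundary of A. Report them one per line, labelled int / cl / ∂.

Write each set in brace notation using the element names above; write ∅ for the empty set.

int(A) = ∅
cl(A)  = {0, 1}
∂A     = {0, 1}

open subsets of A: ∅; so int(A) = ∅
closure: X∖int(X∖A) = X∖{2} = {0, 1}
∂A = {0, 1} minus ∅ = {0, 1}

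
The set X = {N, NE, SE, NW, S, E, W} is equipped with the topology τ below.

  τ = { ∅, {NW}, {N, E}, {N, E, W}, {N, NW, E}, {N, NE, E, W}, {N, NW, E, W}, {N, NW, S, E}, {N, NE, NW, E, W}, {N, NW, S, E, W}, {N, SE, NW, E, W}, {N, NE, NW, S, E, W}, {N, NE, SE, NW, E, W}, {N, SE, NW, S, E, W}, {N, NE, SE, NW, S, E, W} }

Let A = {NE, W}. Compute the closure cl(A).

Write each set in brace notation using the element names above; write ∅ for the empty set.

cl via duality: int({N, SE, NW, S, E}) = {N, NW, S, E}, so X∖{N, NW, S, E} = {NE, SE, W}

{NE, SE, W}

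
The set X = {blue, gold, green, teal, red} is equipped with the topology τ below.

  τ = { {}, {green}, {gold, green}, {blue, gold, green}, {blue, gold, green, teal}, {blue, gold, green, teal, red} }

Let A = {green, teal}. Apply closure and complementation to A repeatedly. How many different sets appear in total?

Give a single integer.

6

cl via duality: int({blue, gold, red}) = {}, so X∖{} = {blue, gold, green, teal, red}
Write k for closure, c for complement:
  1. A     = {green, teal}
  2. kA    = {blue, gold, green, teal, red}
  3. cA    = {blue, gold, red}
  4. ckA   = {}
  5. kcA   = {blue, gold, teal, red}
  6. ckcA  = {green}
applying k or c yields no new set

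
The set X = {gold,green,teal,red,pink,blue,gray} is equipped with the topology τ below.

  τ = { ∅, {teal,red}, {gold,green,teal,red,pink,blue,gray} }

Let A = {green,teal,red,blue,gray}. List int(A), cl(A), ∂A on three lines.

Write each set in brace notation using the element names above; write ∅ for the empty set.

open subsets of A: ∅, {teal,red}; so int(A) = {teal,red}
closure: X∖int(X∖A) = X∖∅ = {gold,green,teal,red,pink,blue,gray}
∂A = {gold,green,teal,red,pink,blue,gray} minus {teal,red} = {gold,green,pink,blue,gray}

int(A) = {teal,red}
cl(A)  = {gold,green,teal,red,pink,blue,gray}
∂A     = {gold,green,pink,blue,gray}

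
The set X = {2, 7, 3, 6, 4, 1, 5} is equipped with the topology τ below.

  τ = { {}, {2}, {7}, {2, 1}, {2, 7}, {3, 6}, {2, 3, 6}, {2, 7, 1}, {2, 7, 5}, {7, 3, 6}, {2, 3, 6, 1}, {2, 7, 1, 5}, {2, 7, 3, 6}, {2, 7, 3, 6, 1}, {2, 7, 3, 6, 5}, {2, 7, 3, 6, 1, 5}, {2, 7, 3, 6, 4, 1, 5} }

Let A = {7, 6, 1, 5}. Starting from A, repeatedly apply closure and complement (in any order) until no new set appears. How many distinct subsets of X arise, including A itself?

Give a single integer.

complement {2, 3, 4}; its interior {2}; cl(A) = X∖{2} = {7, 3, 6, 4, 1, 5}
With k = closure, c = complement:
  1. A     = {7, 6, 1, 5}
  2. kA    = {7, 3, 6, 4, 1, 5}
  3. cA    = {2, 3, 4}
  4. ckA   = {2}
  5. kcA   = {2, 3, 6, 4, 1, 5}
  6. kckA  = {2, 4, 1, 5}
  7. ckcA  = {7}
  8. ckckA = {7, 3, 6}
  9. kckcA = {7, 4, 5}
  10. kckckA = {7, 3, 6, 4, 5}
  11. ckckcA = {2, 3, 6, 1}
  12. ckckckA = {2, 1}
k, c of each give nothing new

12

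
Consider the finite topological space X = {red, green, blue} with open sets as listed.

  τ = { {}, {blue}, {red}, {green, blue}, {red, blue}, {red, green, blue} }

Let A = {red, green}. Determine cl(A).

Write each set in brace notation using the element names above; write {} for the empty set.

closure: X∖int(X∖A) = X∖{blue} = {red, green}

{red, green}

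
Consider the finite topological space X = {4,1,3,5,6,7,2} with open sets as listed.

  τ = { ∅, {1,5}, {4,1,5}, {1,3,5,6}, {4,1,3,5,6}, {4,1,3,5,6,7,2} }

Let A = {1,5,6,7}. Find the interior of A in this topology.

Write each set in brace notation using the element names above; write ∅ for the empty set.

open subsets of A: ∅, {1,5}; so int(A) = {1,5}

{1,5}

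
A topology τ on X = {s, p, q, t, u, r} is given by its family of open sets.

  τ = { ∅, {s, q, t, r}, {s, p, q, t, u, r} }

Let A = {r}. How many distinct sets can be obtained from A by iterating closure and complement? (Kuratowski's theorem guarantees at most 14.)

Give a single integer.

cl via duality: int({s, p, q, t, u}) = ∅, so X∖∅ = {s, p, q, t, u, r}
Write k for closure, c for complement:
  1. A     = {r}
  2. kA    = {s, p, q, t, u, r}
  3. cA    = {s, p, q, t, u}
  4. ckA   = ∅
applying k or c yields no new set

4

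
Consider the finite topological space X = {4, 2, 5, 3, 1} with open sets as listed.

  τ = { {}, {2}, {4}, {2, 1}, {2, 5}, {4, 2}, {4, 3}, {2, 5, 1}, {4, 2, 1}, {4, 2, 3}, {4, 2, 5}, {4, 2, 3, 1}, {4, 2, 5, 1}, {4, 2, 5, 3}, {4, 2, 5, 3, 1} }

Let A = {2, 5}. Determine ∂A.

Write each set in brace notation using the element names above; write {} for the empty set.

{1}

U open, U⊆A: {}, {2}, {2, 5}. int(A) = ⋃ = {2, 5}
X∖A={4, 3, 1}, int(X∖A)={4, 3}, hence cl(A)={2, 5, 1}
∂A: remove int from cl → {1}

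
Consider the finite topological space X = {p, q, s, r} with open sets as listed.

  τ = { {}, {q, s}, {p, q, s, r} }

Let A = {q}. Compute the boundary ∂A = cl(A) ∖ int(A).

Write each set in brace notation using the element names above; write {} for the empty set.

U open, U⊆A: {}. int(A) = ⋃ = {}
X∖A={p, s, r}, int(X∖A)={}, hence cl(A)={p, q, s, r}
∂A: remove int from cl → {p, q, s, r}

{p, q, s, r}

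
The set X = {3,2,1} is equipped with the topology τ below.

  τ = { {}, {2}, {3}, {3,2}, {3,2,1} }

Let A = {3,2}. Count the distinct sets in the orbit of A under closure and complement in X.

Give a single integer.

4

cl via duality: int({1}) = {}, so X∖{} = {3,2,1}
Write k for closure, c for complement:
  1. A     = {3,2}
  2. kA    = {3,2,1}
  3. cA    = {1}
  4. ckA   = {}
applying k or c yields no new set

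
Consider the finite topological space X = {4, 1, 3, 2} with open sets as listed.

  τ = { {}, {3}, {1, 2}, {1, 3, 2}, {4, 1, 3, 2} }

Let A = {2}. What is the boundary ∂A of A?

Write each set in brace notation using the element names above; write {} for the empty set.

opens ⊆ A: {}; union → int = {}
complement {4, 1, 3}; its interior {3}; cl(A) = X∖{3} = {4, 1, 2}
boundary = {4, 1, 2} ∖ {} = {4, 1, 2}

{4, 1, 2}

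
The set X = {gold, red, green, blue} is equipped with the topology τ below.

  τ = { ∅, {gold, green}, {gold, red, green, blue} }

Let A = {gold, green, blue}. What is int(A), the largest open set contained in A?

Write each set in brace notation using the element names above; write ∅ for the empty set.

open subsets of A: ∅, {gold, green}; so int(A) = {gold, green}

{gold, green}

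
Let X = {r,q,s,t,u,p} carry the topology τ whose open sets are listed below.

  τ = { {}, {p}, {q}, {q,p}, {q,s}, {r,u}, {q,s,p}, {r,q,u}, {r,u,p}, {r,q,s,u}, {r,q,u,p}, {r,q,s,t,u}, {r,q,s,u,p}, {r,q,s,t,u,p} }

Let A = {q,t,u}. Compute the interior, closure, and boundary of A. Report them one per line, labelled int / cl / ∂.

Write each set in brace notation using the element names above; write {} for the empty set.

U open, U⊆A: {}, {q}. int(A) = ⋃ = {q}
X∖A={r,s,p}, int(X∖A)={p}, hence cl(A)={r,q,s,t,u}
∂A: remove int from cl → {r,s,t,u}

int(A) = {q}
cl(A)  = {r,q,s,t,u}
∂A     = {r,s,t,u}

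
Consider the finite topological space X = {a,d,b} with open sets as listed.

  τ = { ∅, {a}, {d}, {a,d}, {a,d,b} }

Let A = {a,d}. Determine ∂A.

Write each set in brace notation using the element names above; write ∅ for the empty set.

opens ⊆ A: ∅, {d}, {a}, {a,d}; union → int = {a,d}
complement {b}; its interior ∅; cl(A) = X∖∅ = {a,d,b}
boundary = {a,d,b} ∖ {a,d} = {b}

{b}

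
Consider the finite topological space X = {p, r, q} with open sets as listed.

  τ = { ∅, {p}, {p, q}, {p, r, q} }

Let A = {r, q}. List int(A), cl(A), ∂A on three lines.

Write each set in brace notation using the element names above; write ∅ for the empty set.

int(A) = ∅
cl(A)  = {r, q}
∂A     = {r, q}

opens ⊆ A: ∅; union → int = ∅
complement {p}; its interior {p}; cl(A) = X∖{p} = {r, q}
boundary = {r, q} ∖ ∅ = {r, q}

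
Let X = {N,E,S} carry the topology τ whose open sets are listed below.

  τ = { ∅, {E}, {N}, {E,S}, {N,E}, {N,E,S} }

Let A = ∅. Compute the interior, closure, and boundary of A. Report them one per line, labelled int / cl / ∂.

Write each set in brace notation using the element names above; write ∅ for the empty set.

int(A) = ∅
cl(A)  = ∅
∂A     = ∅

opens ⊆ A: ∅; union → int = ∅
complement {N,E,S}; its interior {N,E,S}; cl(A) = X∖{N,E,S} = ∅
boundary = ∅ ∖ ∅ = ∅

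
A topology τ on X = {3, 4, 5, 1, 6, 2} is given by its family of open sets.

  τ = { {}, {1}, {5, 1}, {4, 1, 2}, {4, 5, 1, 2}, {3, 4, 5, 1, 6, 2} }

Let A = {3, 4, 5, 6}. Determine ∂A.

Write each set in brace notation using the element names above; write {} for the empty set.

{3, 4, 5, 6, 2}

U open, U⊆A: {}. int(A) = ⋃ = {}
X∖A={1, 2}, int(X∖A)={1}, hence cl(A)={3, 4, 5, 6, 2}
∂A: remove int from cl → {3, 4, 5, 6, 2}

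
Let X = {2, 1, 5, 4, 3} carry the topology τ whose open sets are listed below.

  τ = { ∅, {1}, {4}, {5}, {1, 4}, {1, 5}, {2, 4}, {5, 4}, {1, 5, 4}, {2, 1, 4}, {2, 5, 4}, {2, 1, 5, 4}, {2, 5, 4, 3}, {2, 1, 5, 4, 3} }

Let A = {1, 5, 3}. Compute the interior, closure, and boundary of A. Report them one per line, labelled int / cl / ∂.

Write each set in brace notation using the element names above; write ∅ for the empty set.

int(A) = {1, 5}
cl(A)  = {1, 5, 3}
∂A     = {3}

opens ⊆ A: ∅, {5}, {1}, {1, 5}; union → int = {1, 5}
complement {2, 4}; its interior {2, 4}; cl(A) = X∖{2, 4} = {1, 5, 3}
boundary = {1, 5, 3} ∖ {1, 5} = {3}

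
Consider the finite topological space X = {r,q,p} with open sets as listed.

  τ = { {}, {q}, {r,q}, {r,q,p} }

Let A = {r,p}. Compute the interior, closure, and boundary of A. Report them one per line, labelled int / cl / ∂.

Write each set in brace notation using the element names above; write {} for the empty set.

interior: largest open inside A is {} (from {})
cl via duality: int({q}) = {q}, so X∖{q} = {r,p}
cl∖int = {r,p}

int(A) = {}
cl(A)  = {r,p}
∂A     = {r,p}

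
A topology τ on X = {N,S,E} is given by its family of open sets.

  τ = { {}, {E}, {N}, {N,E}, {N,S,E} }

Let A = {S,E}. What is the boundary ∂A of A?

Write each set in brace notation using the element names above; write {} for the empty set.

U open, U⊆A: {}, {E}. int(A) = ⋃ = {E}
X∖A={N}, int(X∖A)={N}, hence cl(A)={S,E}
∂A: remove int from cl → {S}

{S}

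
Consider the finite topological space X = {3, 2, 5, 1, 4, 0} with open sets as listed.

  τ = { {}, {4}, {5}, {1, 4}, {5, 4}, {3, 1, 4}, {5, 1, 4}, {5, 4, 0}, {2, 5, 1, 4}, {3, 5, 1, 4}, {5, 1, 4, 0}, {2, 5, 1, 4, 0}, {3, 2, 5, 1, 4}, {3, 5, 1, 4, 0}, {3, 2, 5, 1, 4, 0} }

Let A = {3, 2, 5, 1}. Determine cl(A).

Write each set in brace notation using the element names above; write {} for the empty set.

closure: X∖int(X∖A) = X∖{4} = {3, 2, 5, 1, 0}

{3, 2, 5, 1, 0}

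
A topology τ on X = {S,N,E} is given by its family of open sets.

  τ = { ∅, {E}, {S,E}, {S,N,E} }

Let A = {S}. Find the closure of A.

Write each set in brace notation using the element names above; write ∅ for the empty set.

{S,N}

X∖A={N,E}, int(X∖A)={E}, hence cl(A)={S,N}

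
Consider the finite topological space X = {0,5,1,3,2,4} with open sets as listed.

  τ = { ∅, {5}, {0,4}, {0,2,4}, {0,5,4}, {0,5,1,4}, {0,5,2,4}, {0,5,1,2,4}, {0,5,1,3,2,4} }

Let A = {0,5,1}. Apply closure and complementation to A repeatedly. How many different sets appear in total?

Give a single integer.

8

cl via duality: int({3,2,4}) = ∅, so X∖∅ = {0,5,1,3,2,4}
Write k for closure, c for complement:
  1. A     = {0,5,1}
  2. kA    = {0,5,1,3,2,4}
  3. cA    = {3,2,4}
  4. ckA   = ∅
  5. kcA   = {0,1,3,2,4}
  6. ckcA  = {5}
  7. kckcA = {5,1,3}
  8. ckckcA = {0,2,4}
applying k or c yields no new set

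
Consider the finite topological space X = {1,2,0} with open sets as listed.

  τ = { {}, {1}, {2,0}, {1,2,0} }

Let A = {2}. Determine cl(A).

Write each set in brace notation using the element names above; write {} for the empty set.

{2,0}

X∖A={1,0}, int(X∖A)={1}, hence cl(A)={2,0}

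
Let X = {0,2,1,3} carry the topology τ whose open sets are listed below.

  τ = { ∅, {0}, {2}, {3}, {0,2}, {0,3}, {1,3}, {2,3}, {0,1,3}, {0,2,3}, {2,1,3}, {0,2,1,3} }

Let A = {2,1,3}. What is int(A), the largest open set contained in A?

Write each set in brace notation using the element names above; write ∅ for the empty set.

{2,1,3}

opens ⊆ A: ∅, {2}, {3}, {1,3}, {2,3}, {2,1,3}; union → int = {2,1,3}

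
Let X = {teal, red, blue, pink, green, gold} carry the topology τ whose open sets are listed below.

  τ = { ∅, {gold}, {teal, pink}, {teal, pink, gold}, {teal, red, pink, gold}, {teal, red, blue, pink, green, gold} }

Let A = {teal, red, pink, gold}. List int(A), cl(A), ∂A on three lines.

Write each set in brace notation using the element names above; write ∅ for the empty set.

int(A) = {teal, red, pink, gold}
cl(A)  = {teal, red, blue, pink, green, gold}
∂A     = {blue, green}

interior: largest open inside A is {teal, red, pink, gold} (from ∅, {gold}, {teal, pink}, {teal, pink, gold}, {teal, red, pink, gold})
cl via duality: int({blue, green}) = ∅, so X∖∅ = {teal, red, blue, pink, green, gold}
cl∖int = {blue, green}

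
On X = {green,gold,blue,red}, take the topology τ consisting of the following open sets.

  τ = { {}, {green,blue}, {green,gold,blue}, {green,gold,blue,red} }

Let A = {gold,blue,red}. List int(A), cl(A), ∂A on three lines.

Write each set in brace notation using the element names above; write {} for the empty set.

int(A) = {}
cl(A)  = {green,gold,blue,red}
∂A     = {green,gold,blue,red}

opens ⊆ A: {}; union → int = {}
complement {green}; its interior {}; cl(A) = X∖{} = {green,gold,blue,red}
boundary = {green,gold,blue,red} ∖ {} = {green,gold,blue,red}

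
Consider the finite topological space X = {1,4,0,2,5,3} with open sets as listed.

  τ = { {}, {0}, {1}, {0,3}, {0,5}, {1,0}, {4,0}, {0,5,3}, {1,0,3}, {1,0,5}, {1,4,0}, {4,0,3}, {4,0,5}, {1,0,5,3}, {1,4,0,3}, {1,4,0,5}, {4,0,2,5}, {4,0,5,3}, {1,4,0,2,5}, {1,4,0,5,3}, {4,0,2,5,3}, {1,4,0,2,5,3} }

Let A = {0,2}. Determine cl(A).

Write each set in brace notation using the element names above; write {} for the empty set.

cl via duality: int({1,4,5,3}) = {1}, so X∖{1} = {4,0,2,5,3}

{4,0,2,5,3}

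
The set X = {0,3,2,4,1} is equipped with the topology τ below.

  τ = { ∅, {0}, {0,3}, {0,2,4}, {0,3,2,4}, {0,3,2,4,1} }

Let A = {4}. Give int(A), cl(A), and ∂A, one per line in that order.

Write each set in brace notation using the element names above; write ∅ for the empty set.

U open, U⊆A: ∅. int(A) = ⋃ = ∅
X∖A={0,3,2,1}, int(X∖A)={0,3}, hence cl(A)={2,4,1}
∂A: remove int from cl → {2,4,1}

int(A) = ∅
cl(A)  = {2,4,1}
∂A     = {2,4,1}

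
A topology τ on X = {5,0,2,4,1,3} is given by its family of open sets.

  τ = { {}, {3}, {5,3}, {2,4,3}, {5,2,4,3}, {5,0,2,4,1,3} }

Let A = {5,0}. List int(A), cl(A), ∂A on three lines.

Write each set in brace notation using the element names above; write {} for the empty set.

int(A) = {}
cl(A)  = {5,0,1}
∂A     = {5,0,1}

U open, U⊆A: {}. int(A) = ⋃ = {}
X∖A={2,4,1,3}, int(X∖A)={2,4,3}, hence cl(A)={5,0,1}
∂A: remove int from cl → {5,0,1}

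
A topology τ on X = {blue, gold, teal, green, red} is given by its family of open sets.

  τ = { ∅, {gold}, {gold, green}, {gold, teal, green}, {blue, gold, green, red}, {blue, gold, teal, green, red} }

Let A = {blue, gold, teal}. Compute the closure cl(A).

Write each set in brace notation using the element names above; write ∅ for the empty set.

{blue, gold, teal, green, red}

cl via duality: int({green, red}) = ∅, so X∖∅ = {blue, gold, teal, green, red}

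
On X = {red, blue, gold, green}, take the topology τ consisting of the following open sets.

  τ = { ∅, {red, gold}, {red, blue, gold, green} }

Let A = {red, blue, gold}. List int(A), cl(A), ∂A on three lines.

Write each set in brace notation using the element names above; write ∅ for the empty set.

int(A) = {red, gold}
cl(A)  = {red, blue, gold, green}
∂A     = {blue, green}

opens ⊆ A: ∅, {red, gold}; union → int = {red, gold}
complement {green}; its interior ∅; cl(A) = X∖∅ = {red, blue, gold, green}
boundary = {red, blue, gold, green} ∖ {red, gold} = {blue, green}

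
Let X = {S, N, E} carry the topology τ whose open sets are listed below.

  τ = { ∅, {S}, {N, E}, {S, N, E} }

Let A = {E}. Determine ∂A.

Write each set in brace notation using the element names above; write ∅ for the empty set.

interior: largest open inside A is ∅ (from ∅)
cl via duality: int({S, N}) = {S}, so X∖{S} = {N, E}
cl∖int = {N, E}

{N, E}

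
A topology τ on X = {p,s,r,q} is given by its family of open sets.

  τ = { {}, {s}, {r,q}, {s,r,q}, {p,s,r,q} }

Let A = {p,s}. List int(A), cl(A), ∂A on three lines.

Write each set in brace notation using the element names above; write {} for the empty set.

U open, U⊆A: {}, {s}. int(A) = ⋃ = {s}
X∖A={r,q}, int(X∖A)={r,q}, hence cl(A)={p,s}
∂A: remove int from cl → {p}

int(A) = {s}
cl(A)  = {p,s}
∂A     = {p}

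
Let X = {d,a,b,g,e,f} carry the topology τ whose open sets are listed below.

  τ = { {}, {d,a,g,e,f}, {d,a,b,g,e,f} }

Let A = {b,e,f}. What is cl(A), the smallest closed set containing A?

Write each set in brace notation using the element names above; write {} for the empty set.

X∖A={d,a,g}, int(X∖A)={}, hence cl(A)={d,a,b,g,e,f}

{d,a,b,g,e,f}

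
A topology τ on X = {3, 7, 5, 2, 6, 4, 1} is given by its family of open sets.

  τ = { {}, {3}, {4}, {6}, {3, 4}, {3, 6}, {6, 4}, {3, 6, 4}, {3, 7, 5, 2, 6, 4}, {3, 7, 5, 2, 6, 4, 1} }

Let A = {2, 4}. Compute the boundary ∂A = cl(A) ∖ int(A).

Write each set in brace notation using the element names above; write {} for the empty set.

interior: largest open inside A is {4} (from {}, {4})
cl via duality: int({3, 7, 5, 6, 1}) = {3, 6}, so X∖{3, 6} = {7, 5, 2, 4, 1}
cl∖int = {7, 5, 2, 1}

{7, 5, 2, 1}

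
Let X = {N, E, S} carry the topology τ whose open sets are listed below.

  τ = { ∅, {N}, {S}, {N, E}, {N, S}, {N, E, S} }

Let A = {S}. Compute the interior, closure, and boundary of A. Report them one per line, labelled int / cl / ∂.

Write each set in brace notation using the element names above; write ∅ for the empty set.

int(A) = {S}
cl(A)  = {S}
∂A     = ∅

U open, U⊆A: ∅, {S}. int(A) = ⋃ = {S}
X∖A={N, E}, int(X∖A)={N, E}, hence cl(A)={S}
∂A: remove int from cl → ∅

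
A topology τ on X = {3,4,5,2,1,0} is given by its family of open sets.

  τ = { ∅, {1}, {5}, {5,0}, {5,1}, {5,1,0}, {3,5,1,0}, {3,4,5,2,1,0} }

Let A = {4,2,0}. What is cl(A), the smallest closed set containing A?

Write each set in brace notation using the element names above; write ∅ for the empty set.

complement {3,5,1}; its interior {5,1}; cl(A) = X∖{5,1} = {3,4,2,0}

{3,4,2,0}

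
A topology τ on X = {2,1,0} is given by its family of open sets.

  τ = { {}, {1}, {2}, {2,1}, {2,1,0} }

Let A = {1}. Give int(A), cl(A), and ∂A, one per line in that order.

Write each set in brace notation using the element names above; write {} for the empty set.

opens ⊆ A: {}, {1}; union → int = {1}
complement {2,0}; its interior {2}; cl(A) = X∖{2} = {1,0}
boundary = {1,0} ∖ {1} = {0}

int(A) = {1}
cl(A)  = {1,0}
∂A     = {0}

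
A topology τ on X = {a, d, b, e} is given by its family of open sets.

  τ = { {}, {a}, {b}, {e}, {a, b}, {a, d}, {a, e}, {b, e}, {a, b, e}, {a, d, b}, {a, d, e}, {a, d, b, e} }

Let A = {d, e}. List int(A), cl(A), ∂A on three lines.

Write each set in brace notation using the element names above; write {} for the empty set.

open subsets of A: {}, {e}; so int(A) = {e}
closure: X∖int(X∖A) = X∖{a, b} = {d, e}
∂A = {d, e} minus {e} = {d}

int(A) = {e}
cl(A)  = {d, e}
∂A     = {d}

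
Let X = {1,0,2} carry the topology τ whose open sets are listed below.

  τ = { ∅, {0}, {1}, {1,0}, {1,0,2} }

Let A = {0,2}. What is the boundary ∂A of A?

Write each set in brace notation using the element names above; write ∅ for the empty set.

{2}

open subsets of A: ∅, {0}; so int(A) = {0}
closure: X∖int(X∖A) = X∖{1} = {0,2}
∂A = {0,2} minus {0} = {2}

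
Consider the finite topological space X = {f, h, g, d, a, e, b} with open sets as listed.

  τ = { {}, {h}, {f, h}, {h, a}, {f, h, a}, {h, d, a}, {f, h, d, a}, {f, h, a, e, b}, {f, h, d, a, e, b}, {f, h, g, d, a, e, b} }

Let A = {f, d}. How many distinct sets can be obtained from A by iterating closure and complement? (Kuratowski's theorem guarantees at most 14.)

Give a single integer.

6

closure: X∖int(X∖A) = X∖{h, a} = {f, g, d, e, b}
Let k=closure and c=complement:
  1. A     = {f, d}
  2. kA    = {f, g, d, e, b}
  3. cA    = {h, g, a, e, b}
  4. ckA   = {h, a}
  5. kcA   = {f, h, g, d, a, e, b}
  6. ckcA  = {}
— saturated at 6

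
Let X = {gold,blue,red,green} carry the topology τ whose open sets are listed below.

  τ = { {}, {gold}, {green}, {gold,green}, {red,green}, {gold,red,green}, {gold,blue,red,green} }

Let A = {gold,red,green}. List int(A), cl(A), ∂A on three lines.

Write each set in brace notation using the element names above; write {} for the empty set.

interior: largest open inside A is {gold,red,green} (from {}, {gold}, {green}, {red,green}, {gold,green}, {gold,red,green})
cl via duality: int({blue}) = {}, so X∖{} = {gold,blue,red,green}
cl∖int = {blue}

int(A) = {gold,red,green}
cl(A)  = {gold,blue,red,green}
∂A     = {blue}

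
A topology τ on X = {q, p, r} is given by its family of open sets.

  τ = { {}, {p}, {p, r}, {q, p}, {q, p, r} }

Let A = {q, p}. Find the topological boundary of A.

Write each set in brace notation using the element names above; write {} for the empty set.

{r}

interior: largest open inside A is {q, p} (from {}, {p}, {q, p})
cl via duality: int({r}) = {}, so X∖{} = {q, p, r}
cl∖int = {r}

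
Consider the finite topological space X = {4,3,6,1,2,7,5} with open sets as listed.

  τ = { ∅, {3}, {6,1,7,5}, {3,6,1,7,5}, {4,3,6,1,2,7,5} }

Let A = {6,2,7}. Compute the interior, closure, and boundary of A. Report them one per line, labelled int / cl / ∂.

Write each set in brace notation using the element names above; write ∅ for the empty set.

int(A) = ∅
cl(A)  = {4,6,1,2,7,5}
∂A     = {4,6,1,2,7,5}

interior: largest open inside A is ∅ (from ∅)
cl via duality: int({4,3,1,5}) = {3}, so X∖{3} = {4,6,1,2,7,5}
cl∖int = {4,6,1,2,7,5}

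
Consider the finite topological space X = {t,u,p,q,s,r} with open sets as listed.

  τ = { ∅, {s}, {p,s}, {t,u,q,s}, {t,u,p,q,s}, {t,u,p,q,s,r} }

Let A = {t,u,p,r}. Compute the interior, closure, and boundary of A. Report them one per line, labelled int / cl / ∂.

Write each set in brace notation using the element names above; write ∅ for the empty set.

int(A) = ∅
cl(A)  = {t,u,p,q,r}
∂A     = {t,u,p,q,r}

U open, U⊆A: ∅. int(A) = ⋃ = ∅
X∖A={q,s}, int(X∖A)={s}, hence cl(A)={t,u,p,q,r}
∂A: remove int from cl → {t,u,p,q,r}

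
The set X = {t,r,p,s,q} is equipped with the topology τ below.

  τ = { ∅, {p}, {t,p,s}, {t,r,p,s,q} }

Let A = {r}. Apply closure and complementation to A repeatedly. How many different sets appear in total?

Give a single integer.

6

closure: X∖int(X∖A) = X∖{t,p,s} = {r,q}
Let k=closure and c=complement:
  1. A     = {r}
  2. kA    = {r,q}
  3. cA    = {t,p,s,q}
  4. ckA   = {t,p,s}
  5. kcA   = {t,r,p,s,q}
  6. ckcA  = ∅
— saturated at 6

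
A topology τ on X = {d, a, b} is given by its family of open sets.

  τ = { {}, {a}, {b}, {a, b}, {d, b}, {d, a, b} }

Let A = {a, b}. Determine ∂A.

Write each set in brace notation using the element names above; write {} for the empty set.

{d}

open subsets of A: {}, {b}, {a}, {a, b}; so int(A) = {a, b}
closure: X∖int(X∖A) = X∖{} = {d, a, b}
∂A = {d, a, b} minus {a, b} = {d}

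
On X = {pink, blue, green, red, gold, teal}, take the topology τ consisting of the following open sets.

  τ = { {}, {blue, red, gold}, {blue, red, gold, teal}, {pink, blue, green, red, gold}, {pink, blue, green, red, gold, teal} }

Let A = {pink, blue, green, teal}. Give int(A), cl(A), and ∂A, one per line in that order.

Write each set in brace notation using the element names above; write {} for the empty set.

U open, U⊆A: {}. int(A) = ⋃ = {}
X∖A={red, gold}, int(X∖A)={}, hence cl(A)={pink, blue, green, red, gold, teal}
∂A: remove int from cl → {pink, blue, green, red, gold, teal}

int(A) = {}
cl(A)  = {pink, blue, green, red, gold, teal}
∂A     = {pink, blue, green, red, gold, teal}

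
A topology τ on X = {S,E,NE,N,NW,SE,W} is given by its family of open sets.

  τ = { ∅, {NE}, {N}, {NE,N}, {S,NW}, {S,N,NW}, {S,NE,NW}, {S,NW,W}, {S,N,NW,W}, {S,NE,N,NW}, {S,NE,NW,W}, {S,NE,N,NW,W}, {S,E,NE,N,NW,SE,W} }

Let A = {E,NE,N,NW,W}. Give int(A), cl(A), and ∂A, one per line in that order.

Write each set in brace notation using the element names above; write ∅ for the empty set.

interior: largest open inside A is {NE,N} (from ∅, {N}, {NE}, {NE,N})
cl via duality: int({S,SE}) = ∅, so X∖∅ = {S,E,NE,N,NW,SE,W}
cl∖int = {S,E,NW,SE,W}

int(A) = {NE,N}
cl(A)  = {S,E,NE,N,NW,SE,W}
∂A     = {S,E,NW,SE,W}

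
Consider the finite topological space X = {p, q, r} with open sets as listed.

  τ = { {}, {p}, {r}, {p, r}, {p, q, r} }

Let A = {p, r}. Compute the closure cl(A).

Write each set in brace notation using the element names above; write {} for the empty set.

{p, q, r}

X∖A={q}, int(X∖A)={}, hence cl(A)={p, q, r}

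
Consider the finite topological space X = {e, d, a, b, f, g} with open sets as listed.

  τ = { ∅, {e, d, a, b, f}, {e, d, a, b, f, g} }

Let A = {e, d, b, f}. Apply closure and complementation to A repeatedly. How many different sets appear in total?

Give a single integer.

cl via duality: int({a, g}) = ∅, so X∖∅ = {e, d, a, b, f, g}
Write k for closure, c for complement:
  1. A     = {e, d, b, f}
  2. kA    = {e, d, a, b, f, g}
  3. cA    = {a, g}
  4. ckA   = ∅
applying k or c yields no new set

4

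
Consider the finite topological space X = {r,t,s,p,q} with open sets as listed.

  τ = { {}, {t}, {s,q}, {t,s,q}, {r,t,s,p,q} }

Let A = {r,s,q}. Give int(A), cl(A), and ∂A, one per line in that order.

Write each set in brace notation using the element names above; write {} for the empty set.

U open, U⊆A: {}, {s,q}. int(A) = ⋃ = {s,q}
X∖A={t,p}, int(X∖A)={t}, hence cl(A)={r,s,p,q}
∂A: remove int from cl → {r,p}

int(A) = {s,q}
cl(A)  = {r,s,p,q}
∂A     = {r,p}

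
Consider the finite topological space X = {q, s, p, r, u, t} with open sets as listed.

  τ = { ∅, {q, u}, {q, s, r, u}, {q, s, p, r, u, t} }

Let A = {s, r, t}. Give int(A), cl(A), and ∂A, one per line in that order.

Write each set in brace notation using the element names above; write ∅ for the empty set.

int(A) = ∅
cl(A)  = {s, p, r, t}
∂A     = {s, p, r, t}

opens ⊆ A: ∅; union → int = ∅
complement {q, p, u}; its interior {q, u}; cl(A) = X∖{q, u} = {s, p, r, t}
boundary = {s, p, r, t} ∖ ∅ = {s, p, r, t}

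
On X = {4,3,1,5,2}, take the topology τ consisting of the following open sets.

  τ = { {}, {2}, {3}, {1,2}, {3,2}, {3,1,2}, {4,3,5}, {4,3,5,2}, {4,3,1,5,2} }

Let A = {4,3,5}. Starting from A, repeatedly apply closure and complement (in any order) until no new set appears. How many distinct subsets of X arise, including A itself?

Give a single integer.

2

X∖A={1,2}, int(X∖A)={1,2}, hence cl(A)={4,3,5}
Orbit (k=closure, c=complement):
  1. A     = {4,3,5}
  2. cA    = {1,2}
(closed under both — stop)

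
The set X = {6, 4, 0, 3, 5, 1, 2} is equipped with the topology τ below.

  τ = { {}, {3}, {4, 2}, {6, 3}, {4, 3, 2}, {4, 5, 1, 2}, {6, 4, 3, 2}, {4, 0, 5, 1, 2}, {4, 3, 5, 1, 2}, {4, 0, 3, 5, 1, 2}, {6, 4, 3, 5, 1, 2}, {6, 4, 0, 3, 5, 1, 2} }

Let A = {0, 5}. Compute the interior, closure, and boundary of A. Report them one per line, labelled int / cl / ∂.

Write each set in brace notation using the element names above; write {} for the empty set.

int(A) = {}
cl(A)  = {0, 5, 1}
∂A     = {0, 5, 1}

U open, U⊆A: {}. int(A) = ⋃ = {}
X∖A={6, 4, 3, 1, 2}, int(X∖A)={6, 4, 3, 2}, hence cl(A)={0, 5, 1}
∂A: remove int from cl → {0, 5, 1}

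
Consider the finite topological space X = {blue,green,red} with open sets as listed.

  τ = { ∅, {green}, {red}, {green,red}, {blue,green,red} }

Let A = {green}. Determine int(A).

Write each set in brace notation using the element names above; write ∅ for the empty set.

opens ⊆ A: ∅, {green}; union → int = {green}

{green}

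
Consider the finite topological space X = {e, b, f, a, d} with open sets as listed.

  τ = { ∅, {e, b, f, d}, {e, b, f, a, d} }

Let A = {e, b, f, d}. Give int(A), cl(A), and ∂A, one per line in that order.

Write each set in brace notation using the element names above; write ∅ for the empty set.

U open, U⊆A: ∅, {e, b, f, d}. int(A) = ⋃ = {e, b, f, d}
X∖A={a}, int(X∖A)=∅, hence cl(A)={e, b, f, a, d}
∂A: remove int from cl → {a}

int(A) = {e, b, f, d}
cl(A)  = {e, b, f, a, d}
∂A     = {a}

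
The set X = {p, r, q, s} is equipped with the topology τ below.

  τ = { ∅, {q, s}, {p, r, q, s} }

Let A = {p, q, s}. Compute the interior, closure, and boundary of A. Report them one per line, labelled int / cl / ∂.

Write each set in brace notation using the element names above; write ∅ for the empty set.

U open, U⊆A: ∅, {q, s}. int(A) = ⋃ = {q, s}
X∖A={r}, int(X∖A)=∅, hence cl(A)={p, r, q, s}
∂A: remove int from cl → {p, r}

int(A) = {q, s}
cl(A)  = {p, r, q, s}
∂A     = {p, r}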